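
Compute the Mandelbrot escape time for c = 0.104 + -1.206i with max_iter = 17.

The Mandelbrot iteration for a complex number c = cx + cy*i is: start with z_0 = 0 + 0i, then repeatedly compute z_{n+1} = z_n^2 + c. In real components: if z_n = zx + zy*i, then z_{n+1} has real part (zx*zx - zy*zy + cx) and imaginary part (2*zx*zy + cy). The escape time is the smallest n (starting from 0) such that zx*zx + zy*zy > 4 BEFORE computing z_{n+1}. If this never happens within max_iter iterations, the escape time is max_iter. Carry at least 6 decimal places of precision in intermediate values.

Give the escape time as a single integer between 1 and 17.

z_0 = 0 + 0i, c = 0.1040 + -1.2060i
Iter 1: z = 0.1040 + -1.2060i, |z|^2 = 1.4653
Iter 2: z = -1.3396 + -1.4568i, |z|^2 = 3.9170
Iter 3: z = -0.2238 + 2.6972i, |z|^2 = 7.3252
Escaped at iteration 3

Answer: 3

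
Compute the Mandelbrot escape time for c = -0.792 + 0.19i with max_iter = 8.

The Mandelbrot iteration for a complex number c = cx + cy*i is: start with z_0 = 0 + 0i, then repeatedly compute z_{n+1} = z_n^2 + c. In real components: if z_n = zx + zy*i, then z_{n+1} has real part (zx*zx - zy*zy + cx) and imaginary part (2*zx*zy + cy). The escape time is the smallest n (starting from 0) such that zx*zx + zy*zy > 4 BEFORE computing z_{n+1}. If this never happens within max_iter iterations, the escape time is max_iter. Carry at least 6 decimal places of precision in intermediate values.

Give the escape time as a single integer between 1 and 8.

Answer: 8

Derivation:
z_0 = 0 + 0i, c = -0.7920 + 0.1900i
Iter 1: z = -0.7920 + 0.1900i, |z|^2 = 0.6634
Iter 2: z = -0.2008 + -0.1110i, |z|^2 = 0.0526
Iter 3: z = -0.7640 + 0.2346i, |z|^2 = 0.6387
Iter 4: z = -0.2634 + -0.1684i, |z|^2 = 0.0977
Iter 5: z = -0.7510 + 0.2787i, |z|^2 = 0.6417
Iter 6: z = -0.3057 + -0.2286i, |z|^2 = 0.1457
Iter 7: z = -0.7508 + 0.3298i, |z|^2 = 0.6725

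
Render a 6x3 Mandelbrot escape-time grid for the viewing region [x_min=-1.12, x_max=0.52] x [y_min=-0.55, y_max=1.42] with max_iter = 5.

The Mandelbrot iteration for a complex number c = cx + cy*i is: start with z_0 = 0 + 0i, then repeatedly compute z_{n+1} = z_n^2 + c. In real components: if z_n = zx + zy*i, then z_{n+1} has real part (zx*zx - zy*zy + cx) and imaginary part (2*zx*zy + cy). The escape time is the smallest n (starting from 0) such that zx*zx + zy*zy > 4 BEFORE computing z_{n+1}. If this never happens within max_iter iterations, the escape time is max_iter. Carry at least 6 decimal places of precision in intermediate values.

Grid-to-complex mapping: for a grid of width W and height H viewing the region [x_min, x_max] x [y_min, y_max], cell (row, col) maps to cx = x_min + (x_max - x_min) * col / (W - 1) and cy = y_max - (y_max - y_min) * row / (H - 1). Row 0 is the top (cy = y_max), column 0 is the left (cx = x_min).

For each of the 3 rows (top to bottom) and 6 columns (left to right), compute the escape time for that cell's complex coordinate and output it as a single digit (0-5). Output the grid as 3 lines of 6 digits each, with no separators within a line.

Answer: 222222
555555
455554

Derivation:
(row=0, col=0): c = -1.1200 + 1.4200i → escape time 2
(row=0, col=1): c = -0.7920 + 1.4200i → escape time 2
(row=0, col=2): c = -0.4640 + 1.4200i → escape time 2
(row=0, col=3): c = -0.1360 + 1.4200i → escape time 2
(row=0, col=4): c = 0.1920 + 1.4200i → escape time 2
(row=0, col=5): c = 0.5200 + 1.4200i → escape time 2
(row=1, col=0): c = -1.1200 + 0.4350i → escape time 5
(row=1, col=1): c = -0.7920 + 0.4350i → escape time 5
(row=1, col=2): c = -0.4640 + 0.4350i → escape time 5
(row=1, col=3): c = -0.1360 + 0.4350i → escape time 5
(row=1, col=4): c = 0.1920 + 0.4350i → escape time 5
(row=1, col=5): c = 0.5200 + 0.4350i → escape time 5
(row=2, col=0): c = -1.1200 + -0.5500i → escape time 4
(row=2, col=1): c = -0.7920 + -0.5500i → escape time 5
(row=2, col=2): c = -0.4640 + -0.5500i → escape time 5
(row=2, col=3): c = -0.1360 + -0.5500i → escape time 5
(row=2, col=4): c = 0.1920 + -0.5500i → escape time 5
(row=2, col=5): c = 0.5200 + -0.5500i → escape time 4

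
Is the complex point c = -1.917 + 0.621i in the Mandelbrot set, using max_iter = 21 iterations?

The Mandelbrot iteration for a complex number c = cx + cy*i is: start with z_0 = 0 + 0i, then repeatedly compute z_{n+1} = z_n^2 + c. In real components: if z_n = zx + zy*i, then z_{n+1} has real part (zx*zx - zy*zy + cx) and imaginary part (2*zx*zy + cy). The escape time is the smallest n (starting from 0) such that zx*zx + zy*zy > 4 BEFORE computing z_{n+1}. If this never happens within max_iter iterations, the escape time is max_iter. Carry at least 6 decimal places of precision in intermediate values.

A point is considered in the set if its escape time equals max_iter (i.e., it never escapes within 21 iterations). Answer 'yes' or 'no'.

z_0 = 0 + 0i, c = -1.9170 + 0.6210i
Iter 1: z = -1.9170 + 0.6210i, |z|^2 = 4.0605
Escaped at iteration 1

Answer: no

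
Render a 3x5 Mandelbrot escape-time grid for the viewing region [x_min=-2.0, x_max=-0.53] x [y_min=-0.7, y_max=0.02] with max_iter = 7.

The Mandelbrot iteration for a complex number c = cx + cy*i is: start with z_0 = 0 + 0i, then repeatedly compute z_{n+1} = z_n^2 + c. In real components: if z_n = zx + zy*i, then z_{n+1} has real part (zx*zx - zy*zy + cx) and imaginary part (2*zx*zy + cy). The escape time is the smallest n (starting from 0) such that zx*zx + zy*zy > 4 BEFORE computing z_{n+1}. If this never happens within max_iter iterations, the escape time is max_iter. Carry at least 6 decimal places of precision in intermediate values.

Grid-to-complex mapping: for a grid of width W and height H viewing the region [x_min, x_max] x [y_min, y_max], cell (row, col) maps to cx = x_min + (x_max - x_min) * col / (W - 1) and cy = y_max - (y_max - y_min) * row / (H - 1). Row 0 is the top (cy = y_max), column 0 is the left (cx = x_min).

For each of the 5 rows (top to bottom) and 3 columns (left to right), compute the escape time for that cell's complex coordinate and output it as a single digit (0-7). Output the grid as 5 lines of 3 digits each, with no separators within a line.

(row=0, col=0): c = -2.0000 + 0.0200i → escape time 1
(row=0, col=1): c = -1.2650 + 0.0200i → escape time 7
(row=0, col=2): c = -0.5300 + 0.0200i → escape time 7
(row=1, col=0): c = -2.0000 + -0.1600i → escape time 1
(row=1, col=1): c = -1.2650 + -0.1600i → escape time 7
(row=1, col=2): c = -0.5300 + -0.1600i → escape time 7
(row=2, col=0): c = -2.0000 + -0.3400i → escape time 1
(row=2, col=1): c = -1.2650 + -0.3400i → escape time 7
(row=2, col=2): c = -0.5300 + -0.3400i → escape time 7
(row=3, col=0): c = -2.0000 + -0.5200i → escape time 1
(row=3, col=1): c = -1.2650 + -0.5200i → escape time 4
(row=3, col=2): c = -0.5300 + -0.5200i → escape time 7
(row=4, col=0): c = -2.0000 + -0.7000i → escape time 1
(row=4, col=1): c = -1.2650 + -0.7000i → escape time 3
(row=4, col=2): c = -0.5300 + -0.7000i → escape time 7

Answer: 177
177
177
147
137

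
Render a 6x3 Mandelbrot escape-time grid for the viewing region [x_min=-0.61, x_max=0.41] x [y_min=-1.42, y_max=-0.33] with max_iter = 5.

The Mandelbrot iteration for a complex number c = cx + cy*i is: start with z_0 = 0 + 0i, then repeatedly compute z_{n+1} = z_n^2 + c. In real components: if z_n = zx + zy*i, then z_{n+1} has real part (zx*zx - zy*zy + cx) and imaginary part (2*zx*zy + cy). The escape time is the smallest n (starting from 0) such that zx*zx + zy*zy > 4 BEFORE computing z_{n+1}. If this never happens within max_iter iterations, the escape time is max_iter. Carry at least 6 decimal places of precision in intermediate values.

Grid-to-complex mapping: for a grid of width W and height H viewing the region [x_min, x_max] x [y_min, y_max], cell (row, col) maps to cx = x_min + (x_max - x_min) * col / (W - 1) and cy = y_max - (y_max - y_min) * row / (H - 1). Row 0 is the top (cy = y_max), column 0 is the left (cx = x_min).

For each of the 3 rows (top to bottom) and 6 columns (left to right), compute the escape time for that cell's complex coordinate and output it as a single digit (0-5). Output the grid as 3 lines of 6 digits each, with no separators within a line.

(row=0, col=0): c = -0.6100 + -0.3300i → escape time 5
(row=0, col=1): c = -0.4060 + -0.3300i → escape time 5
(row=0, col=2): c = -0.2020 + -0.3300i → escape time 5
(row=0, col=3): c = 0.0020 + -0.3300i → escape time 5
(row=0, col=4): c = 0.2060 + -0.3300i → escape time 5
(row=0, col=5): c = 0.4100 + -0.3300i → escape time 5
(row=1, col=0): c = -0.6100 + -0.8750i → escape time 4
(row=1, col=1): c = -0.4060 + -0.8750i → escape time 5
(row=1, col=2): c = -0.2020 + -0.8750i → escape time 5
(row=1, col=3): c = 0.0020 + -0.8750i → escape time 5
(row=1, col=4): c = 0.2060 + -0.8750i → escape time 4
(row=1, col=5): c = 0.4100 + -0.8750i → escape time 3
(row=2, col=0): c = -0.6100 + -1.4200i → escape time 2
(row=2, col=1): c = -0.4060 + -1.4200i → escape time 2
(row=2, col=2): c = -0.2020 + -1.4200i → escape time 2
(row=2, col=3): c = 0.0020 + -1.4200i → escape time 2
(row=2, col=4): c = 0.2060 + -1.4200i → escape time 2
(row=2, col=5): c = 0.4100 + -1.4200i → escape time 2

Answer: 555555
455543
222222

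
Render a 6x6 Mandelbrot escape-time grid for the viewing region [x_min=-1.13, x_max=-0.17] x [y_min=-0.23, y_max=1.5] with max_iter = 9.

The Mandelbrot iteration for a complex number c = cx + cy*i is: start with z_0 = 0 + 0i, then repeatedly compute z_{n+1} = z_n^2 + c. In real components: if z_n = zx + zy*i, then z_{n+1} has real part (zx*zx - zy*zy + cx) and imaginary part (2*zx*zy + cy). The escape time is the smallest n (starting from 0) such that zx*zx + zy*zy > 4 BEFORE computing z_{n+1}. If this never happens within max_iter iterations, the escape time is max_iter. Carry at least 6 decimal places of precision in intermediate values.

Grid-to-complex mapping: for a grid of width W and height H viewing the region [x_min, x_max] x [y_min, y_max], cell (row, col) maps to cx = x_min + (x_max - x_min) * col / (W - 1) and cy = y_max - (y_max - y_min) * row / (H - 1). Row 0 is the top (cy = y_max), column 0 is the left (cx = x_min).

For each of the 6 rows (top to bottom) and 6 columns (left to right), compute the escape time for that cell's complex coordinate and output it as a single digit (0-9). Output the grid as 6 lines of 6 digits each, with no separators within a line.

Answer: 222222
333344
334569
557999
999999
999999

Derivation:
(row=0, col=0): c = -1.1300 + 1.5000i → escape time 2
(row=0, col=1): c = -0.9380 + 1.5000i → escape time 2
(row=0, col=2): c = -0.7460 + 1.5000i → escape time 2
(row=0, col=3): c = -0.5540 + 1.5000i → escape time 2
(row=0, col=4): c = -0.3620 + 1.5000i → escape time 2
(row=0, col=5): c = -0.1700 + 1.5000i → escape time 2
(row=1, col=0): c = -1.1300 + 1.1540i → escape time 3
(row=1, col=1): c = -0.9380 + 1.1540i → escape time 3
(row=1, col=2): c = -0.7460 + 1.1540i → escape time 3
(row=1, col=3): c = -0.5540 + 1.1540i → escape time 3
(row=1, col=4): c = -0.3620 + 1.1540i → escape time 4
(row=1, col=5): c = -0.1700 + 1.1540i → escape time 4
(row=2, col=0): c = -1.1300 + 0.8080i → escape time 3
(row=2, col=1): c = -0.9380 + 0.8080i → escape time 3
(row=2, col=2): c = -0.7460 + 0.8080i → escape time 4
(row=2, col=3): c = -0.5540 + 0.8080i → escape time 5
(row=2, col=4): c = -0.3620 + 0.8080i → escape time 6
(row=2, col=5): c = -0.1700 + 0.8080i → escape time 9
(row=3, col=0): c = -1.1300 + 0.4620i → escape time 5
(row=3, col=1): c = -0.9380 + 0.4620i → escape time 5
(row=3, col=2): c = -0.7460 + 0.4620i → escape time 7
(row=3, col=3): c = -0.5540 + 0.4620i → escape time 9
(row=3, col=4): c = -0.3620 + 0.4620i → escape time 9
(row=3, col=5): c = -0.1700 + 0.4620i → escape time 9
(row=4, col=0): c = -1.1300 + 0.1160i → escape time 9
(row=4, col=1): c = -0.9380 + 0.1160i → escape time 9
(row=4, col=2): c = -0.7460 + 0.1160i → escape time 9
(row=4, col=3): c = -0.5540 + 0.1160i → escape time 9
(row=4, col=4): c = -0.3620 + 0.1160i → escape time 9
(row=4, col=5): c = -0.1700 + 0.1160i → escape time 9
(row=5, col=0): c = -1.1300 + -0.2300i → escape time 9
(row=5, col=1): c = -0.9380 + -0.2300i → escape time 9
(row=5, col=2): c = -0.7460 + -0.2300i → escape time 9
(row=5, col=3): c = -0.5540 + -0.2300i → escape time 9
(row=5, col=4): c = -0.3620 + -0.2300i → escape time 9
(row=5, col=5): c = -0.1700 + -0.2300i → escape time 9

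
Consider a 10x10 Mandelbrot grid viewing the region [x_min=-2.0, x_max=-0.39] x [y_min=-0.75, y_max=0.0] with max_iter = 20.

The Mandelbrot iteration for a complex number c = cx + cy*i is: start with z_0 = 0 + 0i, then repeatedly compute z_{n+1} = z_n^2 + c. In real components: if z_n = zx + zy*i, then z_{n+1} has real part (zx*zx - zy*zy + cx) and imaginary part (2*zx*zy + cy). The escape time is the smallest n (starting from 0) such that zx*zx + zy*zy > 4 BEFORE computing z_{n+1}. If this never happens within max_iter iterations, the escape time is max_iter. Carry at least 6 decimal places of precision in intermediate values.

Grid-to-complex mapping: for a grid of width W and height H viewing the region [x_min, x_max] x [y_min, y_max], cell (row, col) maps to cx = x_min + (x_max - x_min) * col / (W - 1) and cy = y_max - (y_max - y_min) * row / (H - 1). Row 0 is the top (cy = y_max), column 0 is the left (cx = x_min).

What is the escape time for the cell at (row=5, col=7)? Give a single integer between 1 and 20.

z_0 = 0 + 0i, c = -0.7478 + -0.4167i
Iter 1: z = -0.7478 + -0.4167i, |z|^2 = 0.7328
Iter 2: z = -0.3622 + 0.2065i, |z|^2 = 0.1738
Iter 3: z = -0.6592 + -0.5662i, |z|^2 = 0.7552
Iter 4: z = -0.6339 + 0.3299i, |z|^2 = 0.5106
Iter 5: z = -0.4548 + -0.8349i, |z|^2 = 0.9039
Iter 6: z = -1.2379 + 0.3428i, |z|^2 = 1.6499
Iter 7: z = 0.6672 + -1.2653i, |z|^2 = 2.0462
Iter 8: z = -1.9038 + -2.1050i, |z|^2 = 8.0554
Escaped at iteration 8

Answer: 8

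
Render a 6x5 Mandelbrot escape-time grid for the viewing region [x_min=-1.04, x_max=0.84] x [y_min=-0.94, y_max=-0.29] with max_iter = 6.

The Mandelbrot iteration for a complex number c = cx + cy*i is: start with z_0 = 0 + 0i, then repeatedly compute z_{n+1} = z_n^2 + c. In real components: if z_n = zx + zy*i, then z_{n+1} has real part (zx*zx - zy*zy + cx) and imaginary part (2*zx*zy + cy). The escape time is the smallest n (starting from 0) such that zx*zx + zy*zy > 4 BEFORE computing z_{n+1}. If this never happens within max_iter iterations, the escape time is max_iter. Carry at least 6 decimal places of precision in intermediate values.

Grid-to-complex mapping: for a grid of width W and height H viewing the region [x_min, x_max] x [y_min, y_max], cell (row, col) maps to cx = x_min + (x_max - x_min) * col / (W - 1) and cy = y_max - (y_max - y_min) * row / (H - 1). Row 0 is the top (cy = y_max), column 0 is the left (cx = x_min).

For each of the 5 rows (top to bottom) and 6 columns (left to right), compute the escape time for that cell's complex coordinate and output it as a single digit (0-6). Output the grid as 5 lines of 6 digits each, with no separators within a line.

Answer: 666663
566663
466652
346632
346532

Derivation:
(row=0, col=0): c = -1.0400 + -0.2900i → escape time 6
(row=0, col=1): c = -0.6640 + -0.2900i → escape time 6
(row=0, col=2): c = -0.2880 + -0.2900i → escape time 6
(row=0, col=3): c = 0.0880 + -0.2900i → escape time 6
(row=0, col=4): c = 0.4640 + -0.2900i → escape time 6
(row=0, col=5): c = 0.8400 + -0.2900i → escape time 3
(row=1, col=0): c = -1.0400 + -0.4525i → escape time 5
(row=1, col=1): c = -0.6640 + -0.4525i → escape time 6
(row=1, col=2): c = -0.2880 + -0.4525i → escape time 6
(row=1, col=3): c = 0.0880 + -0.4525i → escape time 6
(row=1, col=4): c = 0.4640 + -0.4525i → escape time 6
(row=1, col=5): c = 0.8400 + -0.4525i → escape time 3
(row=2, col=0): c = -1.0400 + -0.6150i → escape time 4
(row=2, col=1): c = -0.6640 + -0.6150i → escape time 6
(row=2, col=2): c = -0.2880 + -0.6150i → escape time 6
(row=2, col=3): c = 0.0880 + -0.6150i → escape time 6
(row=2, col=4): c = 0.4640 + -0.6150i → escape time 5
(row=2, col=5): c = 0.8400 + -0.6150i → escape time 2
(row=3, col=0): c = -1.0400 + -0.7775i → escape time 3
(row=3, col=1): c = -0.6640 + -0.7775i → escape time 4
(row=3, col=2): c = -0.2880 + -0.7775i → escape time 6
(row=3, col=3): c = 0.0880 + -0.7775i → escape time 6
(row=3, col=4): c = 0.4640 + -0.7775i → escape time 3
(row=3, col=5): c = 0.8400 + -0.7775i → escape time 2
(row=4, col=0): c = -1.0400 + -0.9400i → escape time 3
(row=4, col=1): c = -0.6640 + -0.9400i → escape time 4
(row=4, col=2): c = -0.2880 + -0.9400i → escape time 6
(row=4, col=3): c = 0.0880 + -0.9400i → escape time 5
(row=4, col=4): c = 0.4640 + -0.9400i → escape time 3
(row=4, col=5): c = 0.8400 + -0.9400i → escape time 2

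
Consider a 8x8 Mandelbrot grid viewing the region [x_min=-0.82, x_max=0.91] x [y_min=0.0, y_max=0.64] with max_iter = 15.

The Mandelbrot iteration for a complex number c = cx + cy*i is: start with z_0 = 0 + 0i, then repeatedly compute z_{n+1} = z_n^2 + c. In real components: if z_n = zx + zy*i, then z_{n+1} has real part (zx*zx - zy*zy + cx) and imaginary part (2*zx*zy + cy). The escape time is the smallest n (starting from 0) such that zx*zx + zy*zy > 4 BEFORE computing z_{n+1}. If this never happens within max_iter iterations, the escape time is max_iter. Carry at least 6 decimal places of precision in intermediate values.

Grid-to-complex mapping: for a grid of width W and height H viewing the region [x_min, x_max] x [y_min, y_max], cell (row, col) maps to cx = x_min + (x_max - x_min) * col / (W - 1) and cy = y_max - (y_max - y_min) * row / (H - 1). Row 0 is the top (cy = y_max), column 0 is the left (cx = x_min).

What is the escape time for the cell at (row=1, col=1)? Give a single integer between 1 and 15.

z_0 = 0 + 0i, c = -0.5729 + 0.5486i
Iter 1: z = -0.5729 + 0.5486i, |z|^2 = 0.6291
Iter 2: z = -0.5456 + -0.0799i, |z|^2 = 0.3041
Iter 3: z = -0.2815 + 0.6358i, |z|^2 = 0.4835
Iter 4: z = -0.8978 + 0.1906i, |z|^2 = 0.8424
Iter 5: z = 0.1969 + 0.2064i, |z|^2 = 0.0814
Iter 6: z = -0.5767 + 0.6299i, |z|^2 = 0.7293
Iter 7: z = -0.6370 + -0.1779i, |z|^2 = 0.4374
Iter 8: z = -0.1987 + 0.7752i, |z|^2 = 0.6404
Iter 9: z = -1.1343 + 0.2405i, |z|^2 = 1.3445
Iter 10: z = 0.6559 + 0.0029i, |z|^2 = 0.4302
Iter 11: z = -0.1426 + 0.5524i, |z|^2 = 0.3255
Iter 12: z = -0.8576 + 0.3910i, |z|^2 = 0.8884
Iter 13: z = 0.0098 + -0.1221i, |z|^2 = 0.0150
Iter 14: z = -0.5877 + 0.5462i, |z|^2 = 0.6437

Answer: 15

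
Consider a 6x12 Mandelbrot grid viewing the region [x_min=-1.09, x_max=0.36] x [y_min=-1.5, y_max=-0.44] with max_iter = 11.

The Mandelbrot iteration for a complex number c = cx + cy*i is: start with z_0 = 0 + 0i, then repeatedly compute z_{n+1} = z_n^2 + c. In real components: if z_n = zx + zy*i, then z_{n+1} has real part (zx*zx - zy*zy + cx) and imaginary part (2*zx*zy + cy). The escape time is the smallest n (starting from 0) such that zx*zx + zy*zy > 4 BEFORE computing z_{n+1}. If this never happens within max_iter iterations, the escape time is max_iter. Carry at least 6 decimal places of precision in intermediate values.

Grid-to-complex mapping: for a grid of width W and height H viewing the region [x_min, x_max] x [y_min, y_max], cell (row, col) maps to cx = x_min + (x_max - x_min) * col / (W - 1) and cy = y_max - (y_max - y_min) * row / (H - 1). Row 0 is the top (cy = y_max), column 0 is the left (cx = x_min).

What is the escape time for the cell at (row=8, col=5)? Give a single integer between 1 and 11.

Answer: 2

Derivation:
z_0 = 0 + 0i, c = 0.3600 + -1.2109i
Iter 1: z = 0.3600 + -1.2109i, |z|^2 = 1.5959
Iter 2: z = -0.9767 + -2.0828i, |z|^2 = 5.2918
Escaped at iteration 2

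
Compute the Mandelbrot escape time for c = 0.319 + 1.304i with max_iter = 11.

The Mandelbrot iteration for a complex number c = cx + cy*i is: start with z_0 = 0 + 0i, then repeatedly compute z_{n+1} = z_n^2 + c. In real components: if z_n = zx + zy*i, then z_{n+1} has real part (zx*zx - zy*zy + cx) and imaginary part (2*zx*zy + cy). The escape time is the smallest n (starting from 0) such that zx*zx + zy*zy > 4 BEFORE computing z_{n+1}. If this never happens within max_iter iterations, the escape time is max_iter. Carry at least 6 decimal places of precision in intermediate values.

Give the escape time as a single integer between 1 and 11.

z_0 = 0 + 0i, c = 0.3190 + 1.3040i
Iter 1: z = 0.3190 + 1.3040i, |z|^2 = 1.8022
Iter 2: z = -1.2797 + 2.1360i, |z|^2 = 6.1998
Escaped at iteration 2

Answer: 2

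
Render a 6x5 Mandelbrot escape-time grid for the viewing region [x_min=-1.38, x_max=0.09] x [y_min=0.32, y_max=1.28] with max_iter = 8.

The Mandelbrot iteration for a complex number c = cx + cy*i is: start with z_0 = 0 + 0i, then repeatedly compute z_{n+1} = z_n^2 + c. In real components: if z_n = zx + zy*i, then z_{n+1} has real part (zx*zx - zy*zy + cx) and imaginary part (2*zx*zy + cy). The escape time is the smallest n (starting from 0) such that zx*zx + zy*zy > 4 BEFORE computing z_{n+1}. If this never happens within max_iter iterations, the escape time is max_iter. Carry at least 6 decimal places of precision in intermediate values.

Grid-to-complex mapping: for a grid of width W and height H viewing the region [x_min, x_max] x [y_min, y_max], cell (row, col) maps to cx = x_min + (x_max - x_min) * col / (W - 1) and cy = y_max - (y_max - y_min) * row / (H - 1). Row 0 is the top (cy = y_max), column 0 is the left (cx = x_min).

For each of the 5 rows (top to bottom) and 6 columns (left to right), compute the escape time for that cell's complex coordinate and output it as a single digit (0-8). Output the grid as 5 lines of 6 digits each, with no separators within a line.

Answer: 223332
333474
334586
356888
588888

Derivation:
(row=0, col=0): c = -1.3800 + 1.2800i → escape time 2
(row=0, col=1): c = -1.0860 + 1.2800i → escape time 2
(row=0, col=2): c = -0.7920 + 1.2800i → escape time 3
(row=0, col=3): c = -0.4980 + 1.2800i → escape time 3
(row=0, col=4): c = -0.2040 + 1.2800i → escape time 3
(row=0, col=5): c = 0.0900 + 1.2800i → escape time 2
(row=1, col=0): c = -1.3800 + 1.0400i → escape time 3
(row=1, col=1): c = -1.0860 + 1.0400i → escape time 3
(row=1, col=2): c = -0.7920 + 1.0400i → escape time 3
(row=1, col=3): c = -0.4980 + 1.0400i → escape time 4
(row=1, col=4): c = -0.2040 + 1.0400i → escape time 7
(row=1, col=5): c = 0.0900 + 1.0400i → escape time 4
(row=2, col=0): c = -1.3800 + 0.8000i → escape time 3
(row=2, col=1): c = -1.0860 + 0.8000i → escape time 3
(row=2, col=2): c = -0.7920 + 0.8000i → escape time 4
(row=2, col=3): c = -0.4980 + 0.8000i → escape time 5
(row=2, col=4): c = -0.2040 + 0.8000i → escape time 8
(row=2, col=5): c = 0.0900 + 0.8000i → escape time 6
(row=3, col=0): c = -1.3800 + 0.5600i → escape time 3
(row=3, col=1): c = -1.0860 + 0.5600i → escape time 5
(row=3, col=2): c = -0.7920 + 0.5600i → escape time 6
(row=3, col=3): c = -0.4980 + 0.5600i → escape time 8
(row=3, col=4): c = -0.2040 + 0.5600i → escape time 8
(row=3, col=5): c = 0.0900 + 0.5600i → escape time 8
(row=4, col=0): c = -1.3800 + 0.3200i → escape time 5
(row=4, col=1): c = -1.0860 + 0.3200i → escape time 8
(row=4, col=2): c = -0.7920 + 0.3200i → escape time 8
(row=4, col=3): c = -0.4980 + 0.3200i → escape time 8
(row=4, col=4): c = -0.2040 + 0.3200i → escape time 8
(row=4, col=5): c = 0.0900 + 0.3200i → escape time 8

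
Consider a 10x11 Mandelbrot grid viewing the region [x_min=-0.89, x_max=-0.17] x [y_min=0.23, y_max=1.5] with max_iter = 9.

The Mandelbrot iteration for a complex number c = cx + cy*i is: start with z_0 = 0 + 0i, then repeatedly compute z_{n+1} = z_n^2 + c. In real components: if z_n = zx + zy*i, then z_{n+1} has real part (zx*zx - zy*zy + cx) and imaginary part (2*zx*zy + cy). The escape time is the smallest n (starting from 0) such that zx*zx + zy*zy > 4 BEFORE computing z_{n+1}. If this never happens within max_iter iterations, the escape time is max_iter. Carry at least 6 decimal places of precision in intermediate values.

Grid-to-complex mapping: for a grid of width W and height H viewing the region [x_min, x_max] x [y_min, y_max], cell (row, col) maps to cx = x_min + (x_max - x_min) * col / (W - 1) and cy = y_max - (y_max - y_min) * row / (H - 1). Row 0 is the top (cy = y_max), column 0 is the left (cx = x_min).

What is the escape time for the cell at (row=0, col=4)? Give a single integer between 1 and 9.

Answer: 2

Derivation:
z_0 = 0 + 0i, c = -0.5700 + 1.5000i
Iter 1: z = -0.5700 + 1.5000i, |z|^2 = 2.5749
Iter 2: z = -2.4951 + -0.2100i, |z|^2 = 6.2696
Escaped at iteration 2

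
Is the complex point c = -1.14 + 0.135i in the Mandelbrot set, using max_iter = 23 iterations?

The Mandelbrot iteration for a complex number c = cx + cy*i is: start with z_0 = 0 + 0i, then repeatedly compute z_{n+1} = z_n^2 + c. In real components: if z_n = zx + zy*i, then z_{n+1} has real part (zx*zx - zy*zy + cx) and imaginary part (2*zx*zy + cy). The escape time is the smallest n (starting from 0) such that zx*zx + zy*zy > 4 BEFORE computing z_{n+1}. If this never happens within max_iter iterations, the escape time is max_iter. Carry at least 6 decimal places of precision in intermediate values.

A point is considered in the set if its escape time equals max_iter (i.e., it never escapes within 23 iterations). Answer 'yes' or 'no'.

z_0 = 0 + 0i, c = -1.1400 + 0.1350i
Iter 1: z = -1.1400 + 0.1350i, |z|^2 = 1.3178
Iter 2: z = 0.1414 + -0.1728i, |z|^2 = 0.0498
Iter 3: z = -1.1499 + 0.0861i, |z|^2 = 1.3296
Iter 4: z = 0.1748 + -0.0631i, |z|^2 = 0.0345
Iter 5: z = -1.1134 + 0.1129i, |z|^2 = 1.2525
Iter 6: z = 0.0870 + -0.1165i, |z|^2 = 0.0211
Iter 7: z = -1.1460 + 0.1147i, |z|^2 = 1.3265
Iter 8: z = 0.1602 + -0.1280i, |z|^2 = 0.0420
Iter 9: z = -1.1307 + 0.0940i, |z|^2 = 1.2874
Iter 10: z = 0.1297 + -0.0776i, |z|^2 = 0.0228
Iter 11: z = -1.1292 + 0.1149i, |z|^2 = 1.2883
Iter 12: z = 0.1219 + -0.1244i, |z|^2 = 0.0303
Iter 13: z = -1.1406 + 0.1047i, |z|^2 = 1.3120
Iter 14: z = 0.1501 + -0.1038i, |z|^2 = 0.0333
Iter 15: z = -1.1282 + 0.1039i, |z|^2 = 1.2837
Iter 16: z = 0.1222 + -0.0993i, |z|^2 = 0.0248
Iter 17: z = -1.1349 + 0.1107i, |z|^2 = 1.3004
Iter 18: z = 0.1358 + -0.1163i, |z|^2 = 0.0320
Iter 19: z = -1.1351 + 0.1034i, |z|^2 = 1.2991
Iter 20: z = 0.1377 + -0.0997i, |z|^2 = 0.0289
Iter 21: z = -1.1310 + 0.1075i, |z|^2 = 1.2907
Iter 22: z = 0.1275 + -0.1082i, |z|^2 = 0.0280
Did not escape in 23 iterations → in set

Answer: yes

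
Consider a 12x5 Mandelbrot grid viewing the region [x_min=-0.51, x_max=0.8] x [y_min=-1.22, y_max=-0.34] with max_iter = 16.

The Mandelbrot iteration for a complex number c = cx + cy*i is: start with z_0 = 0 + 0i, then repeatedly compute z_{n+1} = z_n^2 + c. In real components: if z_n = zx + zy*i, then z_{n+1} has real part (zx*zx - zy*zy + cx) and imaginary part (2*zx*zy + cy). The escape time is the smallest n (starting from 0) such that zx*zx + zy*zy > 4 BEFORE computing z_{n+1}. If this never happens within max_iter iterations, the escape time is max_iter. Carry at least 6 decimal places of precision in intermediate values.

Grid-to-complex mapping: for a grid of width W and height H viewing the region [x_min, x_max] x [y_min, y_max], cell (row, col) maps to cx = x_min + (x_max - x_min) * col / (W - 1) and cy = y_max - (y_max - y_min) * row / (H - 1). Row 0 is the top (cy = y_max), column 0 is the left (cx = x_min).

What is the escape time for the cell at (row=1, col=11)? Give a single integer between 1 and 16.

z_0 = 0 + 0i, c = 0.8000 + -0.5600i
Iter 1: z = 0.8000 + -0.5600i, |z|^2 = 0.9536
Iter 2: z = 1.1264 + -1.4560i, |z|^2 = 3.3887
Iter 3: z = -0.0512 + -3.8401i, |z|^2 = 14.7488
Escaped at iteration 3

Answer: 3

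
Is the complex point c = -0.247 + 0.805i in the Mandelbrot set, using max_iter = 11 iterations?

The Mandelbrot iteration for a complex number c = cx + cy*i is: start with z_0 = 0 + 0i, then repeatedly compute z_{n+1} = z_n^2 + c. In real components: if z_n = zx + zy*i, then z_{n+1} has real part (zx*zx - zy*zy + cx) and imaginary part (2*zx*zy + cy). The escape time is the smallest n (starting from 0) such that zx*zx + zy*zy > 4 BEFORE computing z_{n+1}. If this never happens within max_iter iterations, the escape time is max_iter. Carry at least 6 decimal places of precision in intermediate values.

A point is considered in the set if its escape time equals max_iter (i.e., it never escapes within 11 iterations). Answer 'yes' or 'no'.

Answer: yes

Derivation:
z_0 = 0 + 0i, c = -0.2470 + 0.8050i
Iter 1: z = -0.2470 + 0.8050i, |z|^2 = 0.7090
Iter 2: z = -0.8340 + 0.4073i, |z|^2 = 0.8615
Iter 3: z = 0.2827 + 0.1256i, |z|^2 = 0.0957
Iter 4: z = -0.1829 + 0.8760i, |z|^2 = 0.8008
Iter 5: z = -0.9809 + 0.4846i, |z|^2 = 1.1970
Iter 6: z = 0.4803 + -0.1457i, |z|^2 = 0.2519
Iter 7: z = -0.0375 + 0.6650i, |z|^2 = 0.4436
Iter 8: z = -0.6878 + 0.7551i, |z|^2 = 1.0432
Iter 9: z = -0.3441 + -0.2337i, |z|^2 = 0.1730
Iter 10: z = -0.1832 + 0.9658i, |z|^2 = 0.9664
Did not escape in 11 iterations → in set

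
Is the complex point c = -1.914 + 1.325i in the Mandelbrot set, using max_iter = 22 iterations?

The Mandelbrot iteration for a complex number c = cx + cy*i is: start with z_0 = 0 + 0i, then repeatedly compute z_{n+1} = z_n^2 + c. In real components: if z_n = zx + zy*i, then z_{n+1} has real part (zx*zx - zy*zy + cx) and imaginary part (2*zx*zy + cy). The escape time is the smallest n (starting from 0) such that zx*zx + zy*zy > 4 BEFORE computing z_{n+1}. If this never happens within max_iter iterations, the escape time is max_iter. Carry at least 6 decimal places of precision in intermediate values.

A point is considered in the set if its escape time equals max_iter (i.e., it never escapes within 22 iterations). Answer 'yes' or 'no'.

Answer: no

Derivation:
z_0 = 0 + 0i, c = -1.9140 + 1.3250i
Iter 1: z = -1.9140 + 1.3250i, |z|^2 = 5.4190
Escaped at iteration 1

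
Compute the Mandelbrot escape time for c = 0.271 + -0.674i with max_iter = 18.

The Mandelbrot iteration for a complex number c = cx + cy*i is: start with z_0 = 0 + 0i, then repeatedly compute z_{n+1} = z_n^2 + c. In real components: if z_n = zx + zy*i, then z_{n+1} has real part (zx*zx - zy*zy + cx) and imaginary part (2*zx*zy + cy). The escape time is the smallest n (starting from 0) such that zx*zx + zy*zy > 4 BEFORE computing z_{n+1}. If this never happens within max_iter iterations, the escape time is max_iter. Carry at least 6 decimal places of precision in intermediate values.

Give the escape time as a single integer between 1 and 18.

Answer: 7

Derivation:
z_0 = 0 + 0i, c = 0.2710 + -0.6740i
Iter 1: z = 0.2710 + -0.6740i, |z|^2 = 0.5277
Iter 2: z = -0.1098 + -1.0393i, |z|^2 = 1.0922
Iter 3: z = -0.7971 + -0.4457i, |z|^2 = 0.8340
Iter 4: z = 0.7077 + 0.0365i, |z|^2 = 0.5022
Iter 5: z = 0.7705 + -0.6223i, |z|^2 = 0.9810
Iter 6: z = 0.4775 + -1.6330i, |z|^2 = 2.8947
Iter 7: z = -2.1677 + -2.2334i, |z|^2 = 9.6872
Escaped at iteration 7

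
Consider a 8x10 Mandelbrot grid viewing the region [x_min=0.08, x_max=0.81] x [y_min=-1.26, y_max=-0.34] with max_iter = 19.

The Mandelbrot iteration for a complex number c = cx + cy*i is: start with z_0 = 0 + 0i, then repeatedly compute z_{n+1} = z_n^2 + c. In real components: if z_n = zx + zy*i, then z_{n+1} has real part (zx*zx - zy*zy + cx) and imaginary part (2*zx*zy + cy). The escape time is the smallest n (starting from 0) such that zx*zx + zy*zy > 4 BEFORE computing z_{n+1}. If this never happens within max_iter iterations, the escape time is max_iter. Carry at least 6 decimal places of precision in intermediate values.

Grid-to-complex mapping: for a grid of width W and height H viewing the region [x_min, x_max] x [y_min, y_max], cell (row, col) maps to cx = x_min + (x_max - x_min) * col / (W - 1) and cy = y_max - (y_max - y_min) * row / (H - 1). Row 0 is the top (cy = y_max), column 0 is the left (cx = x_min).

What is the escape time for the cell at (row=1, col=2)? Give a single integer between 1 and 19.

z_0 = 0 + 0i, c = 0.2886 + -0.4422i
Iter 1: z = 0.2886 + -0.4422i, |z|^2 = 0.2788
Iter 2: z = 0.1763 + -0.6974i, |z|^2 = 0.5175
Iter 3: z = -0.1668 + -0.6881i, |z|^2 = 0.5013
Iter 4: z = -0.1571 + -0.2127i, |z|^2 = 0.0699
Iter 5: z = 0.2680 + -0.3754i, |z|^2 = 0.2128
Iter 6: z = 0.2195 + -0.6434i, |z|^2 = 0.4622
Iter 7: z = -0.0773 + -0.7247i, |z|^2 = 0.5311
Iter 8: z = -0.2306 + -0.3302i, |z|^2 = 0.1622
Iter 9: z = 0.2327 + -0.2899i, |z|^2 = 0.1382
Iter 10: z = 0.2587 + -0.5772i, |z|^2 = 0.4000
Iter 11: z = 0.0224 + -0.7408i, |z|^2 = 0.5493
Iter 12: z = -0.2597 + -0.4754i, |z|^2 = 0.2935
Iter 13: z = 0.1300 + -0.1953i, |z|^2 = 0.0550
Iter 14: z = 0.2674 + -0.4930i, |z|^2 = 0.3145
Iter 15: z = 0.1170 + -0.7058i, |z|^2 = 0.5119
Iter 16: z = -0.1960 + -0.6074i, |z|^2 = 0.4073
Iter 17: z = -0.0419 + -0.2042i, |z|^2 = 0.0435
Iter 18: z = 0.2486 + -0.4251i, |z|^2 = 0.2425

Answer: 19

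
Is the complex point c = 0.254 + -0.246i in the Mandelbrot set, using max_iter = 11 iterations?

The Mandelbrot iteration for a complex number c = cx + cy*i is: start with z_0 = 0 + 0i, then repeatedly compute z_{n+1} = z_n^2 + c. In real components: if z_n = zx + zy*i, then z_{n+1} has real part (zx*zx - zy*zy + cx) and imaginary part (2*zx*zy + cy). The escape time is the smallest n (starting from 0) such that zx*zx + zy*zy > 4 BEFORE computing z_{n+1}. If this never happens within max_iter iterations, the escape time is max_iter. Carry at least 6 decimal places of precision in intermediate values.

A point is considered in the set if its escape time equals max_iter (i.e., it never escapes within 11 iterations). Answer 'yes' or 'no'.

z_0 = 0 + 0i, c = 0.2540 + -0.2460i
Iter 1: z = 0.2540 + -0.2460i, |z|^2 = 0.1250
Iter 2: z = 0.2580 + -0.3710i, |z|^2 = 0.2042
Iter 3: z = 0.1829 + -0.4374i, |z|^2 = 0.2248
Iter 4: z = 0.0961 + -0.4060i, |z|^2 = 0.1741
Iter 5: z = 0.0984 + -0.3241i, |z|^2 = 0.1147
Iter 6: z = 0.1587 + -0.3098i, |z|^2 = 0.1211
Iter 7: z = 0.1832 + -0.3443i, |z|^2 = 0.1521
Iter 8: z = 0.1690 + -0.3722i, |z|^2 = 0.1671
Iter 9: z = 0.1441 + -0.3718i, |z|^2 = 0.1590
Iter 10: z = 0.1365 + -0.3531i, |z|^2 = 0.1433
Did not escape in 11 iterations → in set

Answer: yes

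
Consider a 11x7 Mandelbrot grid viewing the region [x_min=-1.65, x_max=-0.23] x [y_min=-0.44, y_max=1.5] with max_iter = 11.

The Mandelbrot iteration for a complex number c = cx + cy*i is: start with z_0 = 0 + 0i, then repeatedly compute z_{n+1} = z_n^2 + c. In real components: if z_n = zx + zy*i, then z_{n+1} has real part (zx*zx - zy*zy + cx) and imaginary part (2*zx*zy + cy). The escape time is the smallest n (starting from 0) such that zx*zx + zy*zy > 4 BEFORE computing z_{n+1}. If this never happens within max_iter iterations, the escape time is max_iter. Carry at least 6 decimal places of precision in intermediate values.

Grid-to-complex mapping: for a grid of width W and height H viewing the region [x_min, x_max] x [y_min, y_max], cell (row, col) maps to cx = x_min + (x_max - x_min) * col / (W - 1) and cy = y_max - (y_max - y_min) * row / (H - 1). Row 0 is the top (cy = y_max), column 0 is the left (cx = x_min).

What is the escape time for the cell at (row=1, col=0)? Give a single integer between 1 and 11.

Answer: 1

Derivation:
z_0 = 0 + 0i, c = -1.6500 + 1.1767i
Iter 1: z = -1.6500 + 1.1767i, |z|^2 = 4.1070
Escaped at iteration 1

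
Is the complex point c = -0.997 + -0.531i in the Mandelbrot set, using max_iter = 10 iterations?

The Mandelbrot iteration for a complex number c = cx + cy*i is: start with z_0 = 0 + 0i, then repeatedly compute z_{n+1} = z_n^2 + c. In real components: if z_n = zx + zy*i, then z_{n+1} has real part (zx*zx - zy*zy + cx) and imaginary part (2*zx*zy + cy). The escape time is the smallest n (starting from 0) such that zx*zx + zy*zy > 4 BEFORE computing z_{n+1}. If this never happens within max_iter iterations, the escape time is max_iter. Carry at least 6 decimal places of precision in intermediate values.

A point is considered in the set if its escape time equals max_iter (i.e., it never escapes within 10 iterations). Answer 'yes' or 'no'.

z_0 = 0 + 0i, c = -0.9970 + -0.5310i
Iter 1: z = -0.9970 + -0.5310i, |z|^2 = 1.2760
Iter 2: z = -0.2850 + 0.5278i, |z|^2 = 0.3598
Iter 3: z = -1.1944 + -0.8318i, |z|^2 = 2.1185
Iter 4: z = -0.2623 + 1.4560i, |z|^2 = 2.1887
Iter 5: z = -3.0481 + -1.2949i, |z|^2 = 10.9677
Escaped at iteration 5

Answer: no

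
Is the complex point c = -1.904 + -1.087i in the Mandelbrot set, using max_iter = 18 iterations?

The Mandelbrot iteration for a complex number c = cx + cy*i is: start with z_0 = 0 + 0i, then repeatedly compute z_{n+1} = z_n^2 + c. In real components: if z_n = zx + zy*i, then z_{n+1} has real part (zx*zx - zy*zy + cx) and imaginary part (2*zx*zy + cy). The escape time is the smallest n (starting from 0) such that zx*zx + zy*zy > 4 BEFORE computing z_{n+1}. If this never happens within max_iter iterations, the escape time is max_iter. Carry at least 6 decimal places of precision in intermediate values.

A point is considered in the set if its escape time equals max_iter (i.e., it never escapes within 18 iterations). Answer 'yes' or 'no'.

Answer: no

Derivation:
z_0 = 0 + 0i, c = -1.9040 + -1.0870i
Iter 1: z = -1.9040 + -1.0870i, |z|^2 = 4.8068
Escaped at iteration 1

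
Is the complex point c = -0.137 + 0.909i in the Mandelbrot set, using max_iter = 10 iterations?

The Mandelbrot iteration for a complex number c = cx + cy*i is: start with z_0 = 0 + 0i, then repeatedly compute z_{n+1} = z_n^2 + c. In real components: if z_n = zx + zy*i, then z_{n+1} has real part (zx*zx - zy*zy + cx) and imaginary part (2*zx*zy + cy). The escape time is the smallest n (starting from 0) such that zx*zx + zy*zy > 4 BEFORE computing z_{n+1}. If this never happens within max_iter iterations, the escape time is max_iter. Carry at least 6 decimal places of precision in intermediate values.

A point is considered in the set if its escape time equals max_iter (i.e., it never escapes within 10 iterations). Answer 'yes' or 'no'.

Answer: yes

Derivation:
z_0 = 0 + 0i, c = -0.1370 + 0.9090i
Iter 1: z = -0.1370 + 0.9090i, |z|^2 = 0.8451
Iter 2: z = -0.9445 + 0.6599i, |z|^2 = 1.3276
Iter 3: z = 0.3196 + -0.3376i, |z|^2 = 0.2161
Iter 4: z = -0.1489 + 0.6932i, |z|^2 = 0.5027
Iter 5: z = -0.5954 + 0.7026i, |z|^2 = 0.8481
Iter 6: z = -0.2762 + 0.0724i, |z|^2 = 0.0815
Iter 7: z = -0.0659 + 0.8690i, |z|^2 = 0.7595
Iter 8: z = -0.8878 + 0.7944i, |z|^2 = 1.4193
Iter 9: z = 0.0202 + -0.5016i, |z|^2 = 0.2520
Did not escape in 10 iterations → in set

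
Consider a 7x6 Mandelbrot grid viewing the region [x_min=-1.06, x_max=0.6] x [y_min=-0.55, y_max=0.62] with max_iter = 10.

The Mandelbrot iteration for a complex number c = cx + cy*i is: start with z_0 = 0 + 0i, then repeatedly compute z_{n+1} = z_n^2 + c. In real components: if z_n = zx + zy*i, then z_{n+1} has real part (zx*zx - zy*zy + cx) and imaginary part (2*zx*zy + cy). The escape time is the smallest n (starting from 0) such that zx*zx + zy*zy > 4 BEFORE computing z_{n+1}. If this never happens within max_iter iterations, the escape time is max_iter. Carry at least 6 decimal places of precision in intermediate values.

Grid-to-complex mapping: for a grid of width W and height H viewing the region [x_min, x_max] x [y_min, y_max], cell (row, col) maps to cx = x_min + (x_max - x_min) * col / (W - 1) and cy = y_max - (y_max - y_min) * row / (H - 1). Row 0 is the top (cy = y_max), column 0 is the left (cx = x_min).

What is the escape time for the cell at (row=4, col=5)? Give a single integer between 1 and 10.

z_0 = 0 + 0i, c = 0.3233 + -0.3160i
Iter 1: z = 0.3233 + -0.3160i, |z|^2 = 0.2044
Iter 2: z = 0.3280 + -0.5203i, |z|^2 = 0.3784
Iter 3: z = 0.1602 + -0.6574i, |z|^2 = 0.4578
Iter 4: z = -0.0831 + -0.5266i, |z|^2 = 0.2842
Iter 5: z = 0.0530 + -0.2284i, |z|^2 = 0.0550
Iter 6: z = 0.2740 + -0.3402i, |z|^2 = 0.1908
Iter 7: z = 0.2827 + -0.5024i, |z|^2 = 0.3323
Iter 8: z = 0.1508 + -0.6000i, |z|^2 = 0.3828
Iter 9: z = -0.0139 + -0.4970i, |z|^2 = 0.2472

Answer: 10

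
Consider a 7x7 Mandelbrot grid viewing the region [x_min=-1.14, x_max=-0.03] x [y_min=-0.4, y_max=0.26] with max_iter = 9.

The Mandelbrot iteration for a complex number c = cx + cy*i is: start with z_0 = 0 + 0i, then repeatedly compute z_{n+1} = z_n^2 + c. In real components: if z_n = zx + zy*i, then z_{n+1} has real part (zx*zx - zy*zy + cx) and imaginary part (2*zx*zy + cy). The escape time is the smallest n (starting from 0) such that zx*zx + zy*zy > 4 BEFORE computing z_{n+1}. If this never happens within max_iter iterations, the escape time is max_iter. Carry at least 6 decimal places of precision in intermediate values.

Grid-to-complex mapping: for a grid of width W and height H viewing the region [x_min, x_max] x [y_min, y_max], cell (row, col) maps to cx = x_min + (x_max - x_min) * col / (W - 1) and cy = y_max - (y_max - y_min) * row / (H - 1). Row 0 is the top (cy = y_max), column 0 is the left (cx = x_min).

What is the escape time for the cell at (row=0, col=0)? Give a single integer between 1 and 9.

Answer: 9

Derivation:
z_0 = 0 + 0i, c = -1.1400 + 0.2600i
Iter 1: z = -1.1400 + 0.2600i, |z|^2 = 1.3672
Iter 2: z = 0.0920 + -0.3328i, |z|^2 = 0.1192
Iter 3: z = -1.2423 + 0.1988i, |z|^2 = 1.5828
Iter 4: z = 0.3638 + -0.2338i, |z|^2 = 0.1870
Iter 5: z = -1.0623 + 0.0899i, |z|^2 = 1.1367
Iter 6: z = -0.0195 + 0.0691i, |z|^2 = 0.0052
Iter 7: z = -1.1444 + 0.2573i, |z|^2 = 1.3758
Iter 8: z = 0.1034 + -0.3289i, |z|^2 = 0.1189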